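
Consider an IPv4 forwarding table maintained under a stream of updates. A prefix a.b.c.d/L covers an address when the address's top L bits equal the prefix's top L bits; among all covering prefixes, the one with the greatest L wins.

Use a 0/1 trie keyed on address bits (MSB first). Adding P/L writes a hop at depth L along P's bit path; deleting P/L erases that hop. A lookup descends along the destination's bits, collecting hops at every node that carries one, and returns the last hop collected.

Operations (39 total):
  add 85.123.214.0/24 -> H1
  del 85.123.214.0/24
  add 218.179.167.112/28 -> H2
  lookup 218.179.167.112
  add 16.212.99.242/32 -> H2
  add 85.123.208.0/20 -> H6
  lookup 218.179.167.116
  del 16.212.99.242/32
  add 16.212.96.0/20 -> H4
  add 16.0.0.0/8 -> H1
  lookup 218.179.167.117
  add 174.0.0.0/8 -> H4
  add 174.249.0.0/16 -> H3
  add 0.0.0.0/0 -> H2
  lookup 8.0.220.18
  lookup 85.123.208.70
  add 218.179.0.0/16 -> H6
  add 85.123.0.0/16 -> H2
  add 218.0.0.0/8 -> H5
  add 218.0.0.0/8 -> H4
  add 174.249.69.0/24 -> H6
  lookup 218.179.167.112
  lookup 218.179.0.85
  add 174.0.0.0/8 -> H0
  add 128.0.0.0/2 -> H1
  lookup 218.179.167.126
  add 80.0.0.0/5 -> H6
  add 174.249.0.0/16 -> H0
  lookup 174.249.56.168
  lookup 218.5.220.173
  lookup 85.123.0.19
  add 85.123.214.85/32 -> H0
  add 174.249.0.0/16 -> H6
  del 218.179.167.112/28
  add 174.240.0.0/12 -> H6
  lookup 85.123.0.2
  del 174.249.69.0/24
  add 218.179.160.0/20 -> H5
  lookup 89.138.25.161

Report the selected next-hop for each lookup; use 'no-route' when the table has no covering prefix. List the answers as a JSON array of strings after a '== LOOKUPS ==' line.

Apply in order:
  + 85.123.214.0/24 (H1) depth=24
  del 85.123.214.0/24 (clear depth 24)
  + 218.179.167.112/28 (H2) depth=28
  Q 218.179.167.112: descend 1101101010110011101001110111 ; hops seen [H2] ; pick H2
  + 16.212.99.242/32 (H2) depth=32
  + 85.123.208.0/20 (H6) depth=20
  Q 218.179.167.116: descend 1101101010110011101001110111 ; hops seen [H2] ; pick H2
  del 16.212.99.242/32 (clear depth 32)
  + 16.212.96.0/20 (H4) depth=20
  + 16.0.0.0/8 (H1) depth=8
  Q 218.179.167.117: descend 1101101010110011101001110111 ; hops seen [H2] ; pick H2
  + 174.0.0.0/8 (H4) depth=8
  + 174.249.0.0/16 (H3) depth=16
  + 0.0.0.0/0 (H2) depth=0
  Q 8.0.220.18: descend 000 ; hops seen [H2] ; pick H2
  Q 85.123.208.70: descend 010101010111101111010 ; hops seen [H2,H6] ; pick H6
  + 218.179.0.0/16 (H6) depth=16
  + 85.123.0.0/16 (H2) depth=16
  + 218.0.0.0/8 (H5) depth=8
  + 218.0.0.0/8 (H4) depth=8
  + 174.249.69.0/24 (H6) depth=24
  Q 218.179.167.112: descend 1101101010110011101001110111 ; hops seen [H2,H4,H6,H2] ; pick H2
  Q 218.179.0.85: descend 1101101010110011 ; hops seen [H2,H4,H6] ; pick H6
  + 174.0.0.0/8 (H0) depth=8
  + 128.0.0.0/2 (H1) depth=2
  Q 218.179.167.126: descend 1101101010110011101001110111 ; hops seen [H2,H4,H6,H2] ; pick H2
  + 80.0.0.0/5 (H6) depth=5
  + 174.249.0.0/16 (H0) depth=16
  Q 174.249.56.168: descend 10101110111110010 ; hops seen [H2,H1,H0,H0] ; pick H0
  Q 218.5.220.173: descend 11011010 ; hops seen [H2,H4] ; pick H4
  Q 85.123.0.19: descend 0101010101111011 ; hops seen [H2,H6,H2] ; pick H2
  + 85.123.214.85/32 (H0) depth=32
  + 174.249.0.0/16 (H6) depth=16
  del 218.179.167.112/28 (clear depth 28)
  + 174.240.0.0/12 (H6) depth=12
  Q 85.123.0.2: descend 0101010101111011 ; hops seen [H2,H6,H2] ; pick H2
  del 174.249.69.0/24 (clear depth 24)
  + 218.179.160.0/20 (H5) depth=20
  Q 89.138.25.161: descend 0101 ; hops seen [H2] ; pick H2

== LOOKUPS ==
["H2","H2","H2","H2","H6","H2","H6","H2","H0","H4","H2","H2","H2"]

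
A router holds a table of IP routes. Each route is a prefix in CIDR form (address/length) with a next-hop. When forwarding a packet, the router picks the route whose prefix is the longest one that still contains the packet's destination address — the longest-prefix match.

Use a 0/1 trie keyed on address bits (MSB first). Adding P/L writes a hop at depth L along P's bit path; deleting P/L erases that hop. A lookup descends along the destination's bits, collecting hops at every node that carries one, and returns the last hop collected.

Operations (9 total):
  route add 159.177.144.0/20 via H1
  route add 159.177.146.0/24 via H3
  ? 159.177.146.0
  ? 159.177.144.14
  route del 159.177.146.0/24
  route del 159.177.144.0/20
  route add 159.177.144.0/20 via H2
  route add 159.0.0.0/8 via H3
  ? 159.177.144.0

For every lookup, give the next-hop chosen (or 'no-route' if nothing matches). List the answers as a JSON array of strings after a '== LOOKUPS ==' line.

Apply in order:
  + 159.177.144.0/20 (H1) depth=20
  + 159.177.146.0/24 (H3) depth=24
  ? 159.177.146.0  path d0:-→d1:-→d2:-→d3:-→d4:-→d5:-→d6:-→d7:-→d8:-→d9:-→d10:-→d11:-→d12:-→d13:-→d14:-→d15:-→d16:-→d17:-→d18:-→d19:-→d20:H1→d21:-→d22:-→d23:-→d24:H3  best=H3
  ? 159.177.144.14  path d0:-→d1:-→d2:-→d3:-→d4:-→d5:-→d6:-→d7:-→d8:-→d9:-→d10:-→d11:-→d12:-→d13:-→d14:-→d15:-→d16:-→d17:-→d18:-→d19:-→d20:H1→d21:-→d22:-  best=H1
  - 159.177.146.0/24 clear@24
  - 159.177.144.0/20 clear@20
  + 159.177.144.0/20 (H2) depth=20
  + 159.0.0.0/8 (H3) depth=8
  ? 159.177.144.0  path d0:-→d1:-→d2:-→d3:-→d4:-→d5:-→d6:-→d7:-→d8:H3→d9:-→d10:-→d11:-→d12:-→d13:-→d14:-→d15:-→d16:-→d17:-→d18:-→d19:-→d20:H2→d21:-→d22:-  best=H2

== LOOKUPS ==
["H3","H1","H2"]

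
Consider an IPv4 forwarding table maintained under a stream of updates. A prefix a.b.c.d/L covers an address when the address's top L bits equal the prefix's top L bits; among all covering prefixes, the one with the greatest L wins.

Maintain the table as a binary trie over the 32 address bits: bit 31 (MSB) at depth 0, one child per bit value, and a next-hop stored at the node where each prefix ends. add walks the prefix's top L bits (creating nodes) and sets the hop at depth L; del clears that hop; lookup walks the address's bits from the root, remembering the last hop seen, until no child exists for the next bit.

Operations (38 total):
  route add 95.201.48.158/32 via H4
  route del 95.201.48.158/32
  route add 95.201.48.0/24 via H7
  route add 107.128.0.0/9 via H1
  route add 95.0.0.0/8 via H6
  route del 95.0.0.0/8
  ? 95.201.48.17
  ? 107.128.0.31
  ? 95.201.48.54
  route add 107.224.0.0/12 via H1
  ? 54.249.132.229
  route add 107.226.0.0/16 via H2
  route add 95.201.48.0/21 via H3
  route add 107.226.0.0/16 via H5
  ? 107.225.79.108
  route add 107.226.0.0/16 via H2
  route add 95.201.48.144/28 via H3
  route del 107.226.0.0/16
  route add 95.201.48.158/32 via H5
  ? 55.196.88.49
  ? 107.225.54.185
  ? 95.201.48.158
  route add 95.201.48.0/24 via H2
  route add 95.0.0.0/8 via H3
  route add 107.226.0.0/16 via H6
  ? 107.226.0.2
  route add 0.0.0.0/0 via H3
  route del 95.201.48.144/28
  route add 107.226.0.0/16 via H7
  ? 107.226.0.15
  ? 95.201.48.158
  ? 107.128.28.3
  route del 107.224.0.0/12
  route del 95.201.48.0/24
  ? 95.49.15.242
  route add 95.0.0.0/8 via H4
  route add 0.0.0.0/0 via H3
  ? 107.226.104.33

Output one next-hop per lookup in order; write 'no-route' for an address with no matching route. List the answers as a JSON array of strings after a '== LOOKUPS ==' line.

Trace:
  add 95.201.48.158/32 -> H4 at depth 32
  - 95.201.48.158/32 clear@32
  add 95.201.48.0/24 -> H7 at depth 24
  add 107.128.0.0/9 -> H1 at depth 9
  add 95.0.0.0/8 -> H6 at depth 8
  - 95.0.0.0/8 clear@8
  lookup 95.201.48.17: bits 010111111100100100110000 walk d0:-→d1:-→d2:-→d3:-→d4:-→d5:-→d6:-→d7:-→d8:-→d9:-→d10:-→d11:-→d12:-→d13:-→d14:-→d15:-→d16:-→d17:-→d18:-→d19:-→d20:-→d21:-→d22:-→d23:-→d24:H7 -> H7
  lookup 107.128.0.31: bits 011010111 walk d0:-→d1:-→d2:-→d3:-→d4:-→d5:-→d6:-→d7:-→d8:-→d9:H1 -> H1
  lookup 95.201.48.54: bits 010111111100100100110000 walk d0:-→d1:-→d2:-→d3:-→d4:-→d5:-→d6:-→d7:-→d8:-→d9:-→d10:-→d11:-→d12:-→d13:-→d14:-→d15:-→d16:-→d17:-→d18:-→d19:-→d20:-→d21:-→d22:-→d23:-→d24:H7 -> H7
  add 107.224.0.0/12 -> H1 at depth 12
  lookup 54.249.132.229: bits 0 walk d0:-→d1:- -> no-route
  add 107.226.0.0/16 -> H2 at depth 16
  add 95.201.48.0/21 -> H3 at depth 21
  add 107.226.0.0/16 -> H5 at depth 16
  lookup 107.225.79.108: bits 01101011111000 walk d0:-→d1:-→d2:-→d3:-→d4:-→d5:-→d6:-→d7:-→d8:-→d9:H1→d10:-→d11:-→d12:H1→d13:-→d14:- -> H1
  add 107.226.0.0/16 -> H2 at depth 16
  add 95.201.48.144/28 -> H3 at depth 28
  - 107.226.0.0/16 clear@16
  add 95.201.48.158/32 -> H5 at depth 32
  lookup 55.196.88.49: bits 0 walk d0:-→d1:- -> no-route
  lookup 107.225.54.185: bits 01101011111000 walk d0:-→d1:-→d2:-→d3:-→d4:-→d5:-→d6:-→d7:-→d8:-→d9:H1→d10:-→d11:-→d12:H1→d13:-→d14:- -> H1
  lookup 95.201.48.158: bits 01011111110010010011000010011110 walk d0:-→d1:-→d2:-→d3:-→d4:-→d5:-→d6:-→d7:-→d8:-→d9:-→d10:-→d11:-→d12:-→d13:-→d14:-→d15:-→d16:-→d17:-→d18:-→d19:-→d20:-→d21:H3→d22:-→d23:-→d24:H7→d25:-→d26:-→d27:-→d28:H3→d29:-→d30:-→d31:-→d32:H5 -> H5
  add 95.201.48.0/24 -> H2 at depth 24
  add 95.0.0.0/8 -> H3 at depth 8
  add 107.226.0.0/16 -> H6 at depth 16
  lookup 107.226.0.2: bits 0110101111100010 walk d0:-→d1:-→d2:-→d3:-→d4:-→d5:-→d6:-→d7:-→d8:-→d9:H1→d10:-→d11:-→d12:H1→d13:-→d14:-→d15:-→d16:H6 -> H6
  add 0.0.0.0/0 -> H3 at depth 0
  - 95.201.48.144/28 clear@28
  add 107.226.0.0/16 -> H7 at depth 16
  lookup 107.226.0.15: bits 0110101111100010 walk d0:H3→d1:-→d2:-→d3:-→d4:-→d5:-→d6:-→d7:-→d8:-→d9:H1→d10:-→d11:-→d12:H1→d13:-→d14:-→d15:-→d16:H7 -> H7
  lookup 95.201.48.158: bits 01011111110010010011000010011110 walk d0:H3→d1:-→d2:-→d3:-→d4:-→d5:-→d6:-→d7:-→d8:H3→d9:-→d10:-→d11:-→d12:-→d13:-→d14:-→d15:-→d16:-→d17:-→d18:-→d19:-→d20:-→d21:H3→d22:-→d23:-→d24:H2→d25:-→d26:-→d27:-→d28:-→d29:-→d30:-→d31:-→d32:H5 -> H5
  lookup 107.128.28.3: bits 011010111 walk d0:H3→d1:-→d2:-→d3:-→d4:-→d5:-→d6:-→d7:-→d8:-→d9:H1 -> H1
  - 107.224.0.0/12 clear@12
  - 95.201.48.0/24 clear@24
  lookup 95.49.15.242: bits 01011111 walk d0:H3→d1:-→d2:-→d3:-→d4:-→d5:-→d6:-→d7:-→d8:H3 -> H3
  add 95.0.0.0/8 -> H4 at depth 8
  add 0.0.0.0/0 -> H3 at depth 0
  lookup 107.226.104.33: bits 0110101111100010 walk d0:H3→d1:-→d2:-→d3:-→d4:-→d5:-→d6:-→d7:-→d8:-→d9:H1→d10:-→d11:-→d12:-→d13:-→d14:-→d15:-→d16:H7 -> H7

== LOOKUPS ==
["H7","H1","H7","no-route","H1","no-route","H1","H5","H6","H7","H5","H1","H3","H7"]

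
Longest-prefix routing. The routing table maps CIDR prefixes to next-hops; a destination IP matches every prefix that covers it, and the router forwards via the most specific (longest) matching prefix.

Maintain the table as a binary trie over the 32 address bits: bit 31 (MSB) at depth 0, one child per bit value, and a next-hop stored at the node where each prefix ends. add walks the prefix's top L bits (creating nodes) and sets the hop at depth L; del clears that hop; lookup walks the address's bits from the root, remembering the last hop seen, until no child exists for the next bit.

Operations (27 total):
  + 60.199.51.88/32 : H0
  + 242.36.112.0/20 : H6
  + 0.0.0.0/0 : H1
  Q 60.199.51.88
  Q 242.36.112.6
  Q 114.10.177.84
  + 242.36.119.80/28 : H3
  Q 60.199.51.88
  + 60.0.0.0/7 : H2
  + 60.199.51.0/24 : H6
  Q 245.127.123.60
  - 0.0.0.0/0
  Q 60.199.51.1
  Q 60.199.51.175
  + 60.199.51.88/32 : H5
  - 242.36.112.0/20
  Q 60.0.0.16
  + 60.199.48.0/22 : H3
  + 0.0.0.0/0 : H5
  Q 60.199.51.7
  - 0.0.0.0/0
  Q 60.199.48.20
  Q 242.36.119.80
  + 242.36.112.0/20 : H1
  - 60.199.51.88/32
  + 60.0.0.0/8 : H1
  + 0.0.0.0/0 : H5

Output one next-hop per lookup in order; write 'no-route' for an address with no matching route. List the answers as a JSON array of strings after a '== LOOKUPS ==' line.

Trace:
  add 60.199.51.88/32 -> H0 at depth 32
  add 242.36.112.0/20 -> H6 at depth 20
  add 0.0.0.0/0 -> H1 at depth 0
  lookup 60.199.51.88: bits 00111100110001110011001101011000 walk d0:H1→d1:-→d2:-→d3:-→d4:-→d5:-→d6:-→d7:-→d8:-→d9:-→d10:-→d11:-→d12:-→d13:-→d14:-→d15:-→d16:-→d17:-→d18:-→d19:-→d20:-→d21:-→d22:-→d23:-→d24:-→d25:-→d26:-→d27:-→d28:-→d29:-→d30:-→d31:-→d32:H0 -> H0
  lookup 242.36.112.6: bits 11110010001001000111 walk d0:H1→d1:-→d2:-→d3:-→d4:-→d5:-→d6:-→d7:-→d8:-→d9:-→d10:-→d11:-→d12:-→d13:-→d14:-→d15:-→d16:-→d17:-→d18:-→d19:-→d20:H6 -> H6
  lookup 114.10.177.84: bits 0 walk d0:H1→d1:- -> H1
  add 242.36.119.80/28 -> H3 at depth 28
  lookup 60.199.51.88: bits 00111100110001110011001101011000 walk d0:H1→d1:-→d2:-→d3:-→d4:-→d5:-→d6:-→d7:-→d8:-→d9:-→d10:-→d11:-→d12:-→d13:-→d14:-→d15:-→d16:-→d17:-→d18:-→d19:-→d20:-→d21:-→d22:-→d23:-→d24:-→d25:-→d26:-→d27:-→d28:-→d29:-→d30:-→d31:-→d32:H0 -> H0
  add 60.0.0.0/7 -> H2 at depth 7
  add 60.199.51.0/24 -> H6 at depth 24
  lookup 245.127.123.60: bits 11110 walk d0:H1→d1:-→d2:-→d3:-→d4:-→d5:- -> H1
  - 0.0.0.0/0 clear@0
  lookup 60.199.51.1: bits 0011110011000111001100110 walk d0:-→d1:-→d2:-→d3:-→d4:-→d5:-→d6:-→d7:H2→d8:-→d9:-→d10:-→d11:-→d12:-→d13:-→d14:-→d15:-→d16:-→d17:-→d18:-→d19:-→d20:-→d21:-→d22:-→d23:-→d24:H6→d25:- -> H6
  lookup 60.199.51.175: bits 001111001100011100110011 walk d0:-→d1:-→d2:-→d3:-→d4:-→d5:-→d6:-→d7:H2→d8:-→d9:-→d10:-→d11:-→d12:-→d13:-→d14:-→d15:-→d16:-→d17:-→d18:-→d19:-→d20:-→d21:-→d22:-→d23:-→d24:H6 -> H6
  add 60.199.51.88/32 -> H5 at depth 32
  - 242.36.112.0/20 clear@20
  lookup 60.0.0.16: bits 00111100 walk d0:-→d1:-→d2:-→d3:-→d4:-→d5:-→d6:-→d7:H2→d8:- -> H2
  add 60.199.48.0/22 -> H3 at depth 22
  add 0.0.0.0/0 -> H5 at depth 0
  lookup 60.199.51.7: bits 0011110011000111001100110 walk d0:H5→d1:-→d2:-→d3:-→d4:-→d5:-→d6:-→d7:H2→d8:-→d9:-→d10:-→d11:-→d12:-→d13:-→d14:-→d15:-→d16:-→d17:-→d18:-→d19:-→d20:-→d21:-→d22:H3→d23:-→d24:H6→d25:- -> H6
  - 0.0.0.0/0 clear@0
  lookup 60.199.48.20: bits 0011110011000111001100 walk d0:-→d1:-→d2:-→d3:-→d4:-→d5:-→d6:-→d7:H2→d8:-→d9:-→d10:-→d11:-→d12:-→d13:-→d14:-→d15:-→d16:-→d17:-→d18:-→d19:-→d20:-→d21:-→d22:H3 -> H3
  lookup 242.36.119.80: bits 1111001000100100011101110101 walk d0:-→d1:-→d2:-→d3:-→d4:-→d5:-→d6:-→d7:-→d8:-→d9:-→d10:-→d11:-→d12:-→d13:-→d14:-→d15:-→d16:-→d17:-→d18:-→d19:-→d20:-→d21:-→d22:-→d23:-→d24:-→d25:-→d26:-→d27:-→d28:H3 -> H3
  add 242.36.112.0/20 -> H1 at depth 20
  - 60.199.51.88/32 clear@32
  add 60.0.0.0/8 -> H1 at depth 8
  add 0.0.0.0/0 -> H5 at depth 0

== LOOKUPS ==
["H0","H6","H1","H0","H1","H6","H6","H2","H6","H3","H3"]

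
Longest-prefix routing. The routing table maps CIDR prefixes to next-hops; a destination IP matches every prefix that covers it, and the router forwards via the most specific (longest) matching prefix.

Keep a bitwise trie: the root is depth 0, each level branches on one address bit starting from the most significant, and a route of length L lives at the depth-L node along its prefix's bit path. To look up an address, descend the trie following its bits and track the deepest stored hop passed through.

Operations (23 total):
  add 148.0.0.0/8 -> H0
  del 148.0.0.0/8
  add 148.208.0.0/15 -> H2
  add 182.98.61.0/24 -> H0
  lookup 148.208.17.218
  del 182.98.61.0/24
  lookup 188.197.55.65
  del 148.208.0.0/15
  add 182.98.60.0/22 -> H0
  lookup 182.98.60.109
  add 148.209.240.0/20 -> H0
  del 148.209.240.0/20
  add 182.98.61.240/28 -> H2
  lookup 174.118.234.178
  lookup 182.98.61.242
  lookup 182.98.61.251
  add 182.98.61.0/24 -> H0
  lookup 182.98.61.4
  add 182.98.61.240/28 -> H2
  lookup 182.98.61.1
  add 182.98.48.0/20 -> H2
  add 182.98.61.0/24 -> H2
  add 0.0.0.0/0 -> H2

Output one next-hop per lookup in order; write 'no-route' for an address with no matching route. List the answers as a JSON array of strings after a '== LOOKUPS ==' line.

Trace:
  add 148.0.0.0/8 -> H0 at depth 8
  del 148.0.0.0/8 (clear depth 8)
  add 148.208.0.0/15 -> H2 at depth 15
  add 182.98.61.0/24 -> H0 at depth 24
  ? 148.208.17.218  path d0:-→d1:-→d2:-→d3:-→d4:-→d5:-→d6:-→d7:-→d8:-→d9:-→d10:-→d11:-→d12:-→d13:-→d14:-→d15:H2  best=H2
  del 182.98.61.0/24 (clear depth 24)
  ? 188.197.55.65  path d0:-→d1:-→d2:-→d3:-→d4:-  best=no-route
  del 148.208.0.0/15 (clear depth 15)
  add 182.98.60.0/22 -> H0 at depth 22
  ? 182.98.60.109  path d0:-→d1:-→d2:-→d3:-→d4:-→d5:-→d6:-→d7:-→d8:-→d9:-→d10:-→d11:-→d12:-→d13:-→d14:-→d15:-→d16:-→d17:-→d18:-→d19:-→d20:-→d21:-→d22:H0→d23:-  best=H0
  add 148.209.240.0/20 -> H0 at depth 20
  del 148.209.240.0/20 (clear depth 20)
  add 182.98.61.240/28 -> H2 at depth 28
  ? 174.118.234.178  path d0:-→d1:-→d2:-→d3:-  best=no-route
  ? 182.98.61.242  path d0:-→d1:-→d2:-→d3:-→d4:-→d5:-→d6:-→d7:-→d8:-→d9:-→d10:-→d11:-→d12:-→d13:-→d14:-→d15:-→d16:-→d17:-→d18:-→d19:-→d20:-→d21:-→d22:H0→d23:-→d24:-→d25:-→d26:-→d27:-→d28:H2  best=H2
  ? 182.98.61.251  path d0:-→d1:-→d2:-→d3:-→d4:-→d5:-→d6:-→d7:-→d8:-→d9:-→d10:-→d11:-→d12:-→d13:-→d14:-→d15:-→d16:-→d17:-→d18:-→d19:-→d20:-→d21:-→d22:H0→d23:-→d24:-→d25:-→d26:-→d27:-→d28:H2  best=H2
  add 182.98.61.0/24 -> H0 at depth 24
  ? 182.98.61.4  path d0:-→d1:-→d2:-→d3:-→d4:-→d5:-→d6:-→d7:-→d8:-→d9:-→d10:-→d11:-→d12:-→d13:-→d14:-→d15:-→d16:-→d17:-→d18:-→d19:-→d20:-→d21:-→d22:H0→d23:-→d24:H0  best=H0
  add 182.98.61.240/28 -> H2 at depth 28
  ? 182.98.61.1  path d0:-→d1:-→d2:-→d3:-→d4:-→d5:-→d6:-→d7:-→d8:-→d9:-→d10:-→d11:-→d12:-→d13:-→d14:-→d15:-→d16:-→d17:-→d18:-→d19:-→d20:-→d21:-→d22:H0→d23:-→d24:H0  best=H0
  add 182.98.48.0/20 -> H2 at depth 20
  add 182.98.61.0/24 -> H2 at depth 24
  add 0.0.0.0/0 -> H2 at depth 0

== LOOKUPS ==
["H2","no-route","H0","no-route","H2","H2","H0","H0"]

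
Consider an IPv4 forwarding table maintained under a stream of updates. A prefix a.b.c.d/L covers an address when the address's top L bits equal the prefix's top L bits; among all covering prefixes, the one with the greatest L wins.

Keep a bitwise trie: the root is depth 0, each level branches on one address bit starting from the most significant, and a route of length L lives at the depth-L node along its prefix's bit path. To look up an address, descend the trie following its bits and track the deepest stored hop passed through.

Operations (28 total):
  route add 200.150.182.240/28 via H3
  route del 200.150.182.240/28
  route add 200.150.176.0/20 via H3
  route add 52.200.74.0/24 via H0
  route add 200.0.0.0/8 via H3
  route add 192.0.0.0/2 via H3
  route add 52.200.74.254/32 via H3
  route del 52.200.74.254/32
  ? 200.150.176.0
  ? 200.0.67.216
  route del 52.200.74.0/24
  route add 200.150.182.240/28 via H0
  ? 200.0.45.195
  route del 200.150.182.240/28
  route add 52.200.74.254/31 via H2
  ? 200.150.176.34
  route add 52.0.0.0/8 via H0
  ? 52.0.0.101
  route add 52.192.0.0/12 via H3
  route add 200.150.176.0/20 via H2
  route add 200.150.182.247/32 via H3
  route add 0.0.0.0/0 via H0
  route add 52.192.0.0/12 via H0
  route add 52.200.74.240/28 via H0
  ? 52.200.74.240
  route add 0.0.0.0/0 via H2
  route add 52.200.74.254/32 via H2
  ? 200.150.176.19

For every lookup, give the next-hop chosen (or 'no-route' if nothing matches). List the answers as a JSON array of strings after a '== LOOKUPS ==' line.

Apply in order:
  + 200.150.182.240/28 (H3) depth=28
  - 200.150.182.240/28 clear@28
  + 200.150.176.0/20 (H3) depth=20
  + 52.200.74.0/24 (H0) depth=24
  + 200.0.0.0/8 (H3) depth=8
  + 192.0.0.0/2 (H3) depth=2
  + 52.200.74.254/32 (H3) depth=32
  - 52.200.74.254/32 clear@32
  ? 200.150.176.0  path d0:-→d1:-→d2:H3→d3:-→d4:-→d5:-→d6:-→d7:-→d8:H3→d9:-→d10:-→d11:-→d12:-→d13:-→d14:-→d15:-→d16:-→d17:-→d18:-→d19:-→d20:H3→d21:-  best=H3
  ? 200.0.67.216  path d0:-→d1:-→d2:H3→d3:-→d4:-→d5:-→d6:-→d7:-→d8:H3  best=H3
  - 52.200.74.0/24 clear@24
  + 200.150.182.240/28 (H0) depth=28
  ? 200.0.45.195  path d0:-→d1:-→d2:H3→d3:-→d4:-→d5:-→d6:-→d7:-→d8:H3  best=H3
  - 200.150.182.240/28 clear@28
  + 52.200.74.254/31 (H2) depth=31
  ? 200.150.176.34  path d0:-→d1:-→d2:H3→d3:-→d4:-→d5:-→d6:-→d7:-→d8:H3→d9:-→d10:-→d11:-→d12:-→d13:-→d14:-→d15:-→d16:-→d17:-→d18:-→d19:-→d20:H3→d21:-  best=H3
  + 52.0.0.0/8 (H0) depth=8
  ? 52.0.0.101  path d0:-→d1:-→d2:-→d3:-→d4:-→d5:-→d6:-→d7:-→d8:H0  best=H0
  + 52.192.0.0/12 (H3) depth=12
  + 200.150.176.0/20 (H2) depth=20
  + 200.150.182.247/32 (H3) depth=32
  + 0.0.0.0/0 (H0) depth=0
  + 52.192.0.0/12 (H0) depth=12
  + 52.200.74.240/28 (H0) depth=28
  ? 52.200.74.240  path d0:H0→d1:-→d2:-→d3:-→d4:-→d5:-→d6:-→d7:-→d8:H0→d9:-→d10:-→d11:-→d12:H0→d13:-→d14:-→d15:-→d16:-→d17:-→d18:-→d19:-→d20:-→d21:-→d22:-→d23:-→d24:-→d25:-→d26:-→d27:-→d28:H0  best=H0
  + 0.0.0.0/0 (H2) depth=0
  + 52.200.74.254/32 (H2) depth=32
  ? 200.150.176.19  path d0:H2→d1:-→d2:H3→d3:-→d4:-→d5:-→d6:-→d7:-→d8:H3→d9:-→d10:-→d11:-→d12:-→d13:-→d14:-→d15:-→d16:-→d17:-→d18:-→d19:-→d20:H2→d21:-  best=H2

== LOOKUPS ==
["H3","H3","H3","H3","H0","H0","H2"]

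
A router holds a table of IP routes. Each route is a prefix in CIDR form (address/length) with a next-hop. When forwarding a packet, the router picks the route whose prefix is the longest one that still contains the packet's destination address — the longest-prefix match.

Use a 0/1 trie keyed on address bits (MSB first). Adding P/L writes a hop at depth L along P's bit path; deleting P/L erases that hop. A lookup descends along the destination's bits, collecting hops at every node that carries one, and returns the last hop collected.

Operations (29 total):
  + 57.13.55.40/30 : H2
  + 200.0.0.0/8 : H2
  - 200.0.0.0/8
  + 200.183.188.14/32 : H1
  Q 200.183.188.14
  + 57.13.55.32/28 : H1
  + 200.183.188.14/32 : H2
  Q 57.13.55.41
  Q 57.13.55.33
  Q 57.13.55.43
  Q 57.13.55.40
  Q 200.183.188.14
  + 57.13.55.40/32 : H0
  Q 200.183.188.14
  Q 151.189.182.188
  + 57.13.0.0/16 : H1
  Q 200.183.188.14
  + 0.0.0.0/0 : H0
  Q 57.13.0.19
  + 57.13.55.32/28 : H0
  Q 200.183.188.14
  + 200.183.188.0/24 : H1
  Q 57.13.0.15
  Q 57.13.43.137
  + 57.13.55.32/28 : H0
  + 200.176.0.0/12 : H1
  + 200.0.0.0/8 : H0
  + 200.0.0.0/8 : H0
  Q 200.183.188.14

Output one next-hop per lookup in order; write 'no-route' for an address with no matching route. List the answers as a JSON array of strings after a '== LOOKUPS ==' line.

Apply in order:
  + 57.13.55.40/30 (H2) depth=30
  + 200.0.0.0/8 (H2) depth=8
  del 200.0.0.0/8 (clear depth 8)
  + 200.183.188.14/32 (H1) depth=32
  ? 200.183.188.14  path d0:-→d1:-→d2:-→d3:-→d4:-→d5:-→d6:-→d7:-→d8:-→d9:-→d10:-→d11:-→d12:-→d13:-→d14:-→d15:-→d16:-→d17:-→d18:-→d19:-→d20:-→d21:-→d22:-→d23:-→d24:-→d25:-→d26:-→d27:-→d28:-→d29:-→d30:-→d31:-→d32:H1  best=H1
  + 57.13.55.32/28 (H1) depth=28
  + 200.183.188.14/32 (H2) depth=32
  ? 57.13.55.41  path d0:-→d1:-→d2:-→d3:-→d4:-→d5:-→d6:-→d7:-→d8:-→d9:-→d10:-→d11:-→d12:-→d13:-→d14:-→d15:-→d16:-→d17:-→d18:-→d19:-→d20:-→d21:-→d22:-→d23:-→d24:-→d25:-→d26:-→d27:-→d28:H1→d29:-→d30:H2  best=H2
  ? 57.13.55.33  path d0:-→d1:-→d2:-→d3:-→d4:-→d5:-→d6:-→d7:-→d8:-→d9:-→d10:-→d11:-→d12:-→d13:-→d14:-→d15:-→d16:-→d17:-→d18:-→d19:-→d20:-→d21:-→d22:-→d23:-→d24:-→d25:-→d26:-→d27:-→d28:H1  best=H1
  ? 57.13.55.43  path d0:-→d1:-→d2:-→d3:-→d4:-→d5:-→d6:-→d7:-→d8:-→d9:-→d10:-→d11:-→d12:-→d13:-→d14:-→d15:-→d16:-→d17:-→d18:-→d19:-→d20:-→d21:-→d22:-→d23:-→d24:-→d25:-→d26:-→d27:-→d28:H1→d29:-→d30:H2  best=H2
  ? 57.13.55.40  path d0:-→d1:-→d2:-→d3:-→d4:-→d5:-→d6:-→d7:-→d8:-→d9:-→d10:-→d11:-→d12:-→d13:-→d14:-→d15:-→d16:-→d17:-→d18:-→d19:-→d20:-→d21:-→d22:-→d23:-→d24:-→d25:-→d26:-→d27:-→d28:H1→d29:-→d30:H2  best=H2
  ? 200.183.188.14  path d0:-→d1:-→d2:-→d3:-→d4:-→d5:-→d6:-→d7:-→d8:-→d9:-→d10:-→d11:-→d12:-→d13:-→d14:-→d15:-→d16:-→d17:-→d18:-→d19:-→d20:-→d21:-→d22:-→d23:-→d24:-→d25:-→d26:-→d27:-→d28:-→d29:-→d30:-→d31:-→d32:H2  best=H2
  + 57.13.55.40/32 (H0) depth=32
  ? 200.183.188.14  path d0:-→d1:-→d2:-→d3:-→d4:-→d5:-→d6:-→d7:-→d8:-→d9:-→d10:-→d11:-→d12:-→d13:-→d14:-→d15:-→d16:-→d17:-→d18:-→d19:-→d20:-→d21:-→d22:-→d23:-→d24:-→d25:-→d26:-→d27:-→d28:-→d29:-→d30:-→d31:-→d32:H2  best=H2
  ? 151.189.182.188  path d0:-→d1:-  best=no-route
  + 57.13.0.0/16 (H1) depth=16
  ? 200.183.188.14  path d0:-→d1:-→d2:-→d3:-→d4:-→d5:-→d6:-→d7:-→d8:-→d9:-→d10:-→d11:-→d12:-→d13:-→d14:-→d15:-→d16:-→d17:-→d18:-→d19:-→d20:-→d21:-→d22:-→d23:-→d24:-→d25:-→d26:-→d27:-→d28:-→d29:-→d30:-→d31:-→d32:H2  best=H2
  + 0.0.0.0/0 (H0) depth=0
  ? 57.13.0.19  path d0:H0→d1:-→d2:-→d3:-→d4:-→d5:-→d6:-→d7:-→d8:-→d9:-→d10:-→d11:-→d12:-→d13:-→d14:-→d15:-→d16:H1→d17:-→d18:-  best=H1
  + 57.13.55.32/28 (H0) depth=28
  ? 200.183.188.14  path d0:H0→d1:-→d2:-→d3:-→d4:-→d5:-→d6:-→d7:-→d8:-→d9:-→d10:-→d11:-→d12:-→d13:-→d14:-→d15:-→d16:-→d17:-→d18:-→d19:-→d20:-→d21:-→d22:-→d23:-→d24:-→d25:-→d26:-→d27:-→d28:-→d29:-→d30:-→d31:-→d32:H2  best=H2
  + 200.183.188.0/24 (H1) depth=24
  ? 57.13.0.15  path d0:H0→d1:-→d2:-→d3:-→d4:-→d5:-→d6:-→d7:-→d8:-→d9:-→d10:-→d11:-→d12:-→d13:-→d14:-→d15:-→d16:H1→d17:-→d18:-  best=H1
  ? 57.13.43.137  path d0:H0→d1:-→d2:-→d3:-→d4:-→d5:-→d6:-→d7:-→d8:-→d9:-→d10:-→d11:-→d12:-→d13:-→d14:-→d15:-→d16:H1→d17:-→d18:-→d19:-  best=H1
  + 57.13.55.32/28 (H0) depth=28
  + 200.176.0.0/12 (H1) depth=12
  + 200.0.0.0/8 (H0) depth=8
  + 200.0.0.0/8 (H0) depth=8
  ? 200.183.188.14  path d0:H0→d1:-→d2:-→d3:-→d4:-→d5:-→d6:-→d7:-→d8:H0→d9:-→d10:-→d11:-→d12:H1→d13:-→d14:-→d15:-→d16:-→d17:-→d18:-→d19:-→d20:-→d21:-→d22:-→d23:-→d24:H1→d25:-→d26:-→d27:-→d28:-→d29:-→d30:-→d31:-→d32:H2  best=H2

== LOOKUPS ==
["H1","H2","H1","H2","H2","H2","H2","no-route","H2","H1","H2","H1","H1","H2"]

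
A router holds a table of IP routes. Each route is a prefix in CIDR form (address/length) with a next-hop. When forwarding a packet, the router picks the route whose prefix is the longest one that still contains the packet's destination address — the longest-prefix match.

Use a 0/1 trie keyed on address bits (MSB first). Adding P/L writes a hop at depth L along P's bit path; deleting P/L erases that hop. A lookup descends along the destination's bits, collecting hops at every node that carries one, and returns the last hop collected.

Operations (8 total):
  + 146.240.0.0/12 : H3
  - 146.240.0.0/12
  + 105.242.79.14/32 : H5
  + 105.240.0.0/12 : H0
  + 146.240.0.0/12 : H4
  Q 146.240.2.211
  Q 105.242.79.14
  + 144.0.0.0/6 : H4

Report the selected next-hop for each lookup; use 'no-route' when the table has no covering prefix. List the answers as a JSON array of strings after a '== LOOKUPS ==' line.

Process each operation:
  + 146.240.0.0/12 (H3) depth=12
  del 146.240.0.0/12 (clear depth 12)
  + 105.242.79.14/32 (H5) depth=32
  + 105.240.0.0/12 (H0) depth=12
  + 146.240.0.0/12 (H4) depth=12
  Q 146.240.2.211: descend 100100101111 ; hops seen [H4] ; pick H4
  Q 105.242.79.14: descend 01101001111100100100111100001110 ; hops seen [H0,H5] ; pick H5
  + 144.0.0.0/6 (H4) depth=6

== LOOKUPS ==
["H4","H5"]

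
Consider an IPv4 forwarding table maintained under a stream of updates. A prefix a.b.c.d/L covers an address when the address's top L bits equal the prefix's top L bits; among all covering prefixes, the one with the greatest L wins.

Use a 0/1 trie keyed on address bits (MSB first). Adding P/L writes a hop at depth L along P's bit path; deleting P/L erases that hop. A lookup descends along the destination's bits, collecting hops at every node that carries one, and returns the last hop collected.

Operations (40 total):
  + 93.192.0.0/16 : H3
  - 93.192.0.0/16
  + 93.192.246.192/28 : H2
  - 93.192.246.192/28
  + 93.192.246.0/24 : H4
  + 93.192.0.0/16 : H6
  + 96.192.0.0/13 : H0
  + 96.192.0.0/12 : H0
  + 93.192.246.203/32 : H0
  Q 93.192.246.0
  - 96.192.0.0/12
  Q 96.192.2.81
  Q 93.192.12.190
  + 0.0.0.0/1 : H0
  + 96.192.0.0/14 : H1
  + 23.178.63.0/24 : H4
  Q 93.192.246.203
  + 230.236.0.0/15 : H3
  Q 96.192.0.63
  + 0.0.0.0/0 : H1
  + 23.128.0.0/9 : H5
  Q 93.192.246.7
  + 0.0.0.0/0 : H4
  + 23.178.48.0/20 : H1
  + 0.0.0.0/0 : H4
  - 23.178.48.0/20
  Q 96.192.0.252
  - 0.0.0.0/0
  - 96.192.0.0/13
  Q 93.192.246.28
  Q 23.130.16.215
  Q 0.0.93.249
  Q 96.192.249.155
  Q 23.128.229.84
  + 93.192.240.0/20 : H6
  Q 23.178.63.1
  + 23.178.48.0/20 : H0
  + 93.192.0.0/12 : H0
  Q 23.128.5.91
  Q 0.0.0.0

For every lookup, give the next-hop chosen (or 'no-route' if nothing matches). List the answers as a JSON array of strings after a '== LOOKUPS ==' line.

Trace:
  add 93.192.0.0/16 -> H3 at depth 16
  - 93.192.0.0/16 clear@16
  add 93.192.246.192/28 -> H2 at depth 28
  - 93.192.246.192/28 clear@28
  add 93.192.246.0/24 -> H4 at depth 24
  add 93.192.0.0/16 -> H6 at depth 16
  add 96.192.0.0/13 -> H0 at depth 13
  add 96.192.0.0/12 -> H0 at depth 12
  add 93.192.246.203/32 -> H0 at depth 32
  lookup 93.192.246.0: bits 010111011100000011110110 walk d0:-→d1:-→d2:-→d3:-→d4:-→d5:-→d6:-→d7:-→d8:-→d9:-→d10:-→d11:-→d12:-→d13:-→d14:-→d15:-→d16:H6→d17:-→d18:-→d19:-→d20:-→d21:-→d22:-→d23:-→d24:H4 -> H4
  - 96.192.0.0/12 clear@12
  lookup 96.192.2.81: bits 0110000011000 walk d0:-→d1:-→d2:-→d3:-→d4:-→d5:-→d6:-→d7:-→d8:-→d9:-→d10:-→d11:-→d12:-→d13:H0 -> H0
  lookup 93.192.12.190: bits 0101110111000000 walk d0:-→d1:-→d2:-→d3:-→d4:-→d5:-→d6:-→d7:-→d8:-→d9:-→d10:-→d11:-→d12:-→d13:-→d14:-→d15:-→d16:H6 -> H6
  add 0.0.0.0/1 -> H0 at depth 1
  add 96.192.0.0/14 -> H1 at depth 14
  add 23.178.63.0/24 -> H4 at depth 24
  lookup 93.192.246.203: bits 01011101110000001111011011001011 walk d0:-→d1:H0→d2:-→d3:-→d4:-→d5:-→d6:-→d7:-→d8:-→d9:-→d10:-→d11:-→d12:-→d13:-→d14:-→d15:-→d16:H6→d17:-→d18:-→d19:-→d20:-→d21:-→d22:-→d23:-→d24:H4→d25:-→d26:-→d27:-→d28:-→d29:-→d30:-→d31:-→d32:H0 -> H0
  add 230.236.0.0/15 -> H3 at depth 15
  lookup 96.192.0.63: bits 01100000110000 walk d0:-→d1:H0→d2:-→d3:-→d4:-→d5:-→d6:-→d7:-→d8:-→d9:-→d10:-→d11:-→d12:-→d13:H0→d14:H1 -> H1
  add 0.0.0.0/0 -> H1 at depth 0
  add 23.128.0.0/9 -> H5 at depth 9
  lookup 93.192.246.7: bits 010111011100000011110110 walk d0:H1→d1:H0→d2:-→d3:-→d4:-→d5:-→d6:-→d7:-→d8:-→d9:-→d10:-→d11:-→d12:-→d13:-→d14:-→d15:-→d16:H6→d17:-→d18:-→d19:-→d20:-→d21:-→d22:-→d23:-→d24:H4 -> H4
  add 0.0.0.0/0 -> H4 at depth 0
  add 23.178.48.0/20 -> H1 at depth 20
  add 0.0.0.0/0 -> H4 at depth 0
  - 23.178.48.0/20 clear@20
  lookup 96.192.0.252: bits 01100000110000 walk d0:H4→d1:H0→d2:-→d3:-→d4:-→d5:-→d6:-→d7:-→d8:-→d9:-→d10:-→d11:-→d12:-→d13:H0→d14:H1 -> H1
  - 0.0.0.0/0 clear@0
  - 96.192.0.0/13 clear@13
  lookup 93.192.246.28: bits 010111011100000011110110 walk d0:-→d1:H0→d2:-→d3:-→d4:-→d5:-→d6:-→d7:-→d8:-→d9:-→d10:-→d11:-→d12:-→d13:-→d14:-→d15:-→d16:H6→d17:-→d18:-→d19:-→d20:-→d21:-→d22:-→d23:-→d24:H4 -> H4
  lookup 23.130.16.215: bits 0001011110 walk d0:-→d1:H0→d2:-→d3:-→d4:-→d5:-→d6:-→d7:-→d8:-→d9:H5→d10:- -> H5
  lookup 0.0.93.249: bits 000 walk d0:-→d1:H0→d2:-→d3:- -> H0
  lookup 96.192.249.155: bits 01100000110000 walk d0:-→d1:H0→d2:-→d3:-→d4:-→d5:-→d6:-→d7:-→d8:-→d9:-→d10:-→d11:-→d12:-→d13:-→d14:H1 -> H1
  lookup 23.128.229.84: bits 0001011110 walk d0:-→d1:H0→d2:-→d3:-→d4:-→d5:-→d6:-→d7:-→d8:-→d9:H5→d10:- -> H5
  add 93.192.240.0/20 -> H6 at depth 20
  lookup 23.178.63.1: bits 000101111011001000111111 walk d0:-→d1:H0→d2:-→d3:-→d4:-→d5:-→d6:-→d7:-→d8:-→d9:H5→d10:-→d11:-→d12:-→d13:-→d14:-→d15:-→d16:-→d17:-→d18:-→d19:-→d20:-→d21:-→d22:-→d23:-→d24:H4 -> H4
  add 23.178.48.0/20 -> H0 at depth 20
  add 93.192.0.0/12 -> H0 at depth 12
  lookup 23.128.5.91: bits 0001011110 walk d0:-→d1:H0→d2:-→d3:-→d4:-→d5:-→d6:-→d7:-→d8:-→d9:H5→d10:- -> H5
  lookup 0.0.0.0: bits 000 walk d0:-→d1:H0→d2:-→d3:- -> H0

== LOOKUPS ==
["H4","H0","H6","H0","H1","H4","H1","H4","H5","H0","H1","H5","H4","H5","H0"]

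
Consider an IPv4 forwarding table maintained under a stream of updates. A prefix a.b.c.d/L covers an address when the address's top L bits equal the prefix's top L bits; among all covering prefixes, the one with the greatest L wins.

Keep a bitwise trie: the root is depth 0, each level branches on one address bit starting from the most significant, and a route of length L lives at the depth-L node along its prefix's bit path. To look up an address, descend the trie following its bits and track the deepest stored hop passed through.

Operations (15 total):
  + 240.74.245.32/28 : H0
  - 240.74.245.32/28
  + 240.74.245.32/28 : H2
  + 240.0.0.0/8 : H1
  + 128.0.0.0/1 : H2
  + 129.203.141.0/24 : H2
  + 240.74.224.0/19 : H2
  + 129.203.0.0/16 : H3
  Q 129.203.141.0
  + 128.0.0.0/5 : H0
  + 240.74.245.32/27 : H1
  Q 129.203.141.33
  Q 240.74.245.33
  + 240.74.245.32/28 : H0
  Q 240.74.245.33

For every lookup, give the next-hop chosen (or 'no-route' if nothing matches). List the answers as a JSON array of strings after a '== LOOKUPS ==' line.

Trace:
  add 240.74.245.32/28 -> H0 at depth 28
  - 240.74.245.32/28 clear@28
  add 240.74.245.32/28 -> H2 at depth 28
  add 240.0.0.0/8 -> H1 at depth 8
  add 128.0.0.0/1 -> H2 at depth 1
  add 129.203.141.0/24 -> H2 at depth 24
  add 240.74.224.0/19 -> H2 at depth 19
  add 129.203.0.0/16 -> H3 at depth 16
  Q 129.203.141.0: descend 100000011100101110001101 ; hops seen [H2,H3,H2] ; pick H2
  add 128.0.0.0/5 -> H0 at depth 5
  add 240.74.245.32/27 -> H1 at depth 27
  Q 129.203.141.33: descend 100000011100101110001101 ; hops seen [H2,H0,H3,H2] ; pick H2
  Q 240.74.245.33: descend 1111000001001010111101010010 ; hops seen [H2,H1,H2,H1,H2] ; pick H2
  add 240.74.245.32/28 -> H0 at depth 28
  Q 240.74.245.33: descend 1111000001001010111101010010 ; hops seen [H2,H1,H2,H1,H0] ; pick H0

== LOOKUPS ==
["H2","H2","H2","H0"]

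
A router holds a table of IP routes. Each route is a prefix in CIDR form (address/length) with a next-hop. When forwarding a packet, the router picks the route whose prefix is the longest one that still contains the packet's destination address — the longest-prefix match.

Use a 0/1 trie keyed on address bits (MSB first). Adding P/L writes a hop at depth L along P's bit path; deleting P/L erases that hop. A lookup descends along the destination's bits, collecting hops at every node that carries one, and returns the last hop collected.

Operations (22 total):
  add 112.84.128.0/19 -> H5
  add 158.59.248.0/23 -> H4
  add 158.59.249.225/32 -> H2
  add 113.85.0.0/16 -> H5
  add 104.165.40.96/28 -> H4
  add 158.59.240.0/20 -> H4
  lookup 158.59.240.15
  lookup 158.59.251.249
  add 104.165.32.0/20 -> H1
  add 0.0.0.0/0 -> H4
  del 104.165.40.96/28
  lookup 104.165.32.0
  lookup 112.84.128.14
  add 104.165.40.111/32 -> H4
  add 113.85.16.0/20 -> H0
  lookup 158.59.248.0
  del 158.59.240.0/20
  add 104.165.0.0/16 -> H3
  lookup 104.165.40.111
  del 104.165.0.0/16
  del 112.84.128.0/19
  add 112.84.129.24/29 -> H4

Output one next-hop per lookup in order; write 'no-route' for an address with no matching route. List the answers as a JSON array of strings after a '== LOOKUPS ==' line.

Apply in order:
  + 112.84.128.0/19 (H5) depth=19
  + 158.59.248.0/23 (H4) depth=23
  + 158.59.249.225/32 (H2) depth=32
  + 113.85.0.0/16 (H5) depth=16
  + 104.165.40.96/28 (H4) depth=28
  + 158.59.240.0/20 (H4) depth=20
  ? 158.59.240.15  path d0:-→d1:-→d2:-→d3:-→d4:-→d5:-→d6:-→d7:-→d8:-→d9:-→d10:-→d11:-→d12:-→d13:-→d14:-→d15:-→d16:-→d17:-→d18:-→d19:-→d20:H4  best=H4
  ? 158.59.251.249  path d0:-→d1:-→d2:-→d3:-→d4:-→d5:-→d6:-→d7:-→d8:-→d9:-→d10:-→d11:-→d12:-→d13:-→d14:-→d15:-→d16:-→d17:-→d18:-→d19:-→d20:H4→d21:-→d22:-  best=H4
  + 104.165.32.0/20 (H1) depth=20
  + 0.0.0.0/0 (H4) depth=0
  - 104.165.40.96/28 clear@28
  ? 104.165.32.0  path d0:H4→d1:-→d2:-→d3:-→d4:-→d5:-→d6:-→d7:-→d8:-→d9:-→d10:-→d11:-→d12:-→d13:-→d14:-→d15:-→d16:-→d17:-→d18:-→d19:-→d20:H1  best=H1
  ? 112.84.128.14  path d0:H4→d1:-→d2:-→d3:-→d4:-→d5:-→d6:-→d7:-→d8:-→d9:-→d10:-→d11:-→d12:-→d13:-→d14:-→d15:-→d16:-→d17:-→d18:-→d19:H5  best=H5
  + 104.165.40.111/32 (H4) depth=32
  + 113.85.16.0/20 (H0) depth=20
  ? 158.59.248.0  path d0:H4→d1:-→d2:-→d3:-→d4:-→d5:-→d6:-→d7:-→d8:-→d9:-→d10:-→d11:-→d12:-→d13:-→d14:-→d15:-→d16:-→d17:-→d18:-→d19:-→d20:H4→d21:-→d22:-→d23:H4  best=H4
  - 158.59.240.0/20 clear@20
  + 104.165.0.0/16 (H3) depth=16
  ? 104.165.40.111  path d0:H4→d1:-→d2:-→d3:-→d4:-→d5:-→d6:-→d7:-→d8:-→d9:-→d10:-→d11:-→d12:-→d13:-→d14:-→d15:-→d16:H3→d17:-→d18:-→d19:-→d20:H1→d21:-→d22:-→d23:-→d24:-→d25:-→d26:-→d27:-→d28:-→d29:-→d30:-→d31:-→d32:H4  best=H4
  - 104.165.0.0/16 clear@16
  - 112.84.128.0/19 clear@19
  + 112.84.129.24/29 (H4) depth=29

== LOOKUPS ==
["H4","H4","H1","H5","H4","H4"]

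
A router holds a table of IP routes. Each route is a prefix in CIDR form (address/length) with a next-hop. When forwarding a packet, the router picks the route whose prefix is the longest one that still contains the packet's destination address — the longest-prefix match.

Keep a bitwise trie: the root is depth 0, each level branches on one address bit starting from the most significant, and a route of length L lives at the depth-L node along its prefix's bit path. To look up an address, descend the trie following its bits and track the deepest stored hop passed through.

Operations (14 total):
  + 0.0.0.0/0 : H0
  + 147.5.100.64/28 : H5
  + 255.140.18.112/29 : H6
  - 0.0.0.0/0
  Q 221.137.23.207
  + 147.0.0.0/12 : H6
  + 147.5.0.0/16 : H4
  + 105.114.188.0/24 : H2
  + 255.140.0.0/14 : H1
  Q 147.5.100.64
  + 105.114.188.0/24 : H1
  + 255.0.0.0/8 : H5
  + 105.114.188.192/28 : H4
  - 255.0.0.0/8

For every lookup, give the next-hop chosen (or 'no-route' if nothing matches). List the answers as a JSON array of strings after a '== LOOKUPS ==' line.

Process each operation:
  add 0.0.0.0/0 -> H0 at depth 0
  add 147.5.100.64/28 -> H5 at depth 28
  add 255.140.18.112/29 -> H6 at depth 29
  - 0.0.0.0/0 clear@0
  lookup 221.137.23.207: bits 11 walk d0:-→d1:-→d2:- -> no-route
  add 147.0.0.0/12 -> H6 at depth 12
  add 147.5.0.0/16 -> H4 at depth 16
  add 105.114.188.0/24 -> H2 at depth 24
  add 255.140.0.0/14 -> H1 at depth 14
  lookup 147.5.100.64: bits 1001001100000101011001000100 walk d0:-→d1:-→d2:-→d3:-→d4:-→d5:-→d6:-→d7:-→d8:-→d9:-→d10:-→d11:-→d12:H6→d13:-→d14:-→d15:-→d16:H4→d17:-→d18:-→d19:-→d20:-→d21:-→d22:-→d23:-→d24:-→d25:-→d26:-→d27:-→d28:H5 -> H5
  add 105.114.188.0/24 -> H1 at depth 24
  add 255.0.0.0/8 -> H5 at depth 8
  add 105.114.188.192/28 -> H4 at depth 28
  - 255.0.0.0/8 clear@8

== LOOKUPS ==
["no-route","H5"]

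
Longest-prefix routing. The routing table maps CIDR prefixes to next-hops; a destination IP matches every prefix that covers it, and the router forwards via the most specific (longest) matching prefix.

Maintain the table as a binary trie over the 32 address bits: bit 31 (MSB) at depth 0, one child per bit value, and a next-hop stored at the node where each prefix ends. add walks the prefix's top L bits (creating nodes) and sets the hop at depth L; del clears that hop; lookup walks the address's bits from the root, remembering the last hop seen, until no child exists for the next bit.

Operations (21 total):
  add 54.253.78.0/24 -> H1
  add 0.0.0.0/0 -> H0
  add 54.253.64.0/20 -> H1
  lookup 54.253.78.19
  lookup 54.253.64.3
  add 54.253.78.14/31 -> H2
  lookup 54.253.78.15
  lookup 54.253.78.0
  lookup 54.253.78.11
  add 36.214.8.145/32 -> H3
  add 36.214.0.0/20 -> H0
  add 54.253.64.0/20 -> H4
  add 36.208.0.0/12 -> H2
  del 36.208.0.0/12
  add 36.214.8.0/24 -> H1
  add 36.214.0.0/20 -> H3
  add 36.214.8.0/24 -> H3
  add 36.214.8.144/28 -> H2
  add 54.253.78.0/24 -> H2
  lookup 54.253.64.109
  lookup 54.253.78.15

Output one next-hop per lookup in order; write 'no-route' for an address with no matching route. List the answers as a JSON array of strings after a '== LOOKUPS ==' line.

Trace:
  add 54.253.78.0/24 -> H1 at depth 24
  add 0.0.0.0/0 -> H0 at depth 0
  add 54.253.64.0/20 -> H1 at depth 20
  ? 54.253.78.19  path d0:H0→d1:-→d2:-→d3:-→d4:-→d5:-→d6:-→d7:-→d8:-→d9:-→d10:-→d11:-→d12:-→d13:-→d14:-→d15:-→d16:-→d17:-→d18:-→d19:-→d20:H1→d21:-→d22:-→d23:-→d24:H1  best=H1
  ? 54.253.64.3  path d0:H0→d1:-→d2:-→d3:-→d4:-→d5:-→d6:-→d7:-→d8:-→d9:-→d10:-→d11:-→d12:-→d13:-→d14:-→d15:-→d16:-→d17:-→d18:-→d19:-→d20:H1  best=H1
  add 54.253.78.14/31 -> H2 at depth 31
  ? 54.253.78.15  path d0:H0→d1:-→d2:-→d3:-→d4:-→d5:-→d6:-→d7:-→d8:-→d9:-→d10:-→d11:-→d12:-→d13:-→d14:-→d15:-→d16:-→d17:-→d18:-→d19:-→d20:H1→d21:-→d22:-→d23:-→d24:H1→d25:-→d26:-→d27:-→d28:-→d29:-→d30:-→d31:H2  best=H2
  ? 54.253.78.0  path d0:H0→d1:-→d2:-→d3:-→d4:-→d5:-→d6:-→d7:-→d8:-→d9:-→d10:-→d11:-→d12:-→d13:-→d14:-→d15:-→d16:-→d17:-→d18:-→d19:-→d20:H1→d21:-→d22:-→d23:-→d24:H1→d25:-→d26:-→d27:-→d28:-  best=H1
  ? 54.253.78.11  path d0:H0→d1:-→d2:-→d3:-→d4:-→d5:-→d6:-→d7:-→d8:-→d9:-→d10:-→d11:-→d12:-→d13:-→d14:-→d15:-→d16:-→d17:-→d18:-→d19:-→d20:H1→d21:-→d22:-→d23:-→d24:H1→d25:-→d26:-→d27:-→d28:-→d29:-  best=H1
  add 36.214.8.145/32 -> H3 at depth 32
  add 36.214.0.0/20 -> H0 at depth 20
  add 54.253.64.0/20 -> H4 at depth 20
  add 36.208.0.0/12 -> H2 at depth 12
  - 36.208.0.0/12 clear@12
  add 36.214.8.0/24 -> H1 at depth 24
  add 36.214.0.0/20 -> H3 at depth 20
  add 36.214.8.0/24 -> H3 at depth 24
  add 36.214.8.144/28 -> H2 at depth 28
  add 54.253.78.0/24 -> H2 at depth 24
  ? 54.253.64.109  path d0:H0→d1:-→d2:-→d3:-→d4:-→d5:-→d6:-→d7:-→d8:-→d9:-→d10:-→d11:-→d12:-→d13:-→d14:-→d15:-→d16:-→d17:-→d18:-→d19:-→d20:H4  best=H4
  ? 54.253.78.15  path d0:H0→d1:-→d2:-→d3:-→d4:-→d5:-→d6:-→d7:-→d8:-→d9:-→d10:-→d11:-→d12:-→d13:-→d14:-→d15:-→d16:-→d17:-→d18:-→d19:-→d20:H4→d21:-→d22:-→d23:-→d24:H2→d25:-→d26:-→d27:-→d28:-→d29:-→d30:-→d31:H2  best=H2

== LOOKUPS ==
["H1","H1","H2","H1","H1","H4","H2"]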